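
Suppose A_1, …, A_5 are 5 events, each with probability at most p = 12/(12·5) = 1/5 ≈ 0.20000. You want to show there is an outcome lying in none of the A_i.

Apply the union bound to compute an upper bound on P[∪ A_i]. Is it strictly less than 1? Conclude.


Union bound: P[∪_{i=1}^{5} A_i] ≤ Σ_i P[A_i] ≤ 5·p = 5·(1/5) = 1.
Numerically: 1 ≈ 1.00000.
Is 1 < 1? NO.
Since the bound 1 is ≥ 1, the union bound is uninformative here; it does NOT by itself certify existence.

5·p = 1 ≈ 1.00000; existence NOT certified by the union bound.


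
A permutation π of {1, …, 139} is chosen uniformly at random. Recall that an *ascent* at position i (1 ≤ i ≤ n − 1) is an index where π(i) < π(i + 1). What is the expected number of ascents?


Write X = Σ X_I over i = 1, …, 138, with X_I the indicator of one ascent.
There are 138 indicators.
For each fixed i, the pair (π(i), π(i+1)) is a uniformly random ordered pair of distinct values from {1, …, 139}; by symmetry P[π(i) < π(i+1)] = 1/2.
By linearity: E[X] = 138 · (1/2) = (139 − 1) · (1/2) = 69 ≈ 69.00000.

E[X] = 69 = 69.00000.


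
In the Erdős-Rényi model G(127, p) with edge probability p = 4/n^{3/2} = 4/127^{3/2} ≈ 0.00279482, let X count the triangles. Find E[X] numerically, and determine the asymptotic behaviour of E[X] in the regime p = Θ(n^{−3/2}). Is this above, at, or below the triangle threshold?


Number of potential triangles: C(127, 3) = 333375.
Each occurs with probability p³ ≈ (0.00279482)³ ≈ 2.18304772e-08.
By linearity: E[X] = C(127, 3)·p³ ≈ 333375 · 2.18304772e-08 ≈ 0.007278.
Since α = 3/2 > 1, p = c/n^{3/2} = o(1/n) is below the triangle threshold p ~ 1/n. Asymptotically E[X] ~ (c³/6)·n^{3(1−α)} = (4³/6)·n^{-1.5} → 0, so by Markov's inequality G has no triangles w.h.p.

E[X] ≈ 0.007278; in regime p = Θ(1/n^{3/2}) E[X] tends to 0 (below the triangle threshold p ~ 1/n).


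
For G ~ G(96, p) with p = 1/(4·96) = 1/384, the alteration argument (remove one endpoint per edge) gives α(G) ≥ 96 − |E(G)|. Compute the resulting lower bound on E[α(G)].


E[|E(G)|] = C(96, 2)·p = 4560 · (1/384) = 95/8.
E[α(G)] ≥ n − E[|E(G)|] = 96 − 95/8 = 673/8.
Numerically: ≈ 84.125.
(This is only a lower bound; the true E[α(G)] may be larger.)

E[α(G)] ≥ 673/8 ≈ 84.125.


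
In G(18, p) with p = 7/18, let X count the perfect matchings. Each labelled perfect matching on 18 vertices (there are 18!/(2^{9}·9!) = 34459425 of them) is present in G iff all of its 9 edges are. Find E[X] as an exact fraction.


K_18 has 18!/(2^{9}·9!) = 34459425 labelled perfect matchings.
For each such perfect matching H, let X_H = 1 if all 9 edges of H are present in G. Then P[X_H = 1] = p^{9} = (7/18)^{9} = 40353607/198359290368.
By linearity of expectation: E[X] = Σ_H E[X_H] = 34459425 · p^{9} = 34459425 · 40353607/198359290368 = 17167433257975/2448880128.
Numerically: E[X] ≈ 7010.3.

E[X] = 34459425 · (7/18)^{9} = 17167433257975/2448880128 ≈ 7010.3.


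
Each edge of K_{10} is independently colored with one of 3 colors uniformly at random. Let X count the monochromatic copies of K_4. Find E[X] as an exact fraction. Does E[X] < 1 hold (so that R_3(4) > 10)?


E[X] = C(10, 4) · 3^{1 − 6} = 210 · 3^{−5} = 210/243.
As a reduced fraction: E[X] = 70/81 ≈ 0.8641975.
Is E[X] < 1? YES.
Since E[X] < 1, there exists a 3-coloring of K_{10} with no monochromatic K_4; hence R_3(4) > 10.

E[X] = 70/81 ≈ 0.8641975; E[X] < 1, so R_3(4) > 10.


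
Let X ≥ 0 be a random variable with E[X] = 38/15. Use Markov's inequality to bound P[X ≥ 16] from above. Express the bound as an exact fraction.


μ = E[X] = 38/15, a = 16.
Markov: P[X ≥ 16] ≤ μ/a = (38/15)/16 = 19/120.
Numerically: ≈ 0.15833.
(Since a = 16 > μ = 2.53333, the bound 19/120 is < 1 and informative.)

P[X ≥ 16] ≤ 19/120 ≈ 0.15833.


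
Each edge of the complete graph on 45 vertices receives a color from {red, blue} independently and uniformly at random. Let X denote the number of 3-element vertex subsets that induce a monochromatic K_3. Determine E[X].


Let X = Σ_S X_S over the C(45, 3) = 14190 subsets S of size 3, where X_S = 1 if the K_3 on S is monochromatic.
For a fixed S, the K_3 on S has C(3, 2) = 3 edges. P[all 3 edges red] = (1/2)^3, and likewise for blue, so P[monochromatic] = 2·(1/2)^3 = 2^{1 − 3} = 1/4.
By linearity of expectation: E[X] = C(45, 3) · 2^{1 − 3} = 14190 · 1/4 = 7095/2.
Numerically: E[X] ≈ 3547.50000.

E[X] = C(45,3)·2^(1−C(3,2)) = 7095/2 ≈ 3547.50000.


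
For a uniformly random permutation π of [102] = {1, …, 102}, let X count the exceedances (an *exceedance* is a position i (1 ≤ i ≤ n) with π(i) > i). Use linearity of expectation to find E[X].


Write X = Σ_{i=1}^{102} X_i, where X_i = 1_{π(i) > i}.
For each fixed i, π(i) is uniform over {1, …, 102} (marginal of a uniform permutation), so P[π(i) > i] = (n − i)/n. Summing: Σ_{i=1}^{102} (n − i)/n = (0 + 1 + … + 101)/102 = 102(102 − 1)/(2·102) = (102 − 1)/2.
Hence E[X] = Σ_{i=1}^{102} (102 − i)/102 = 101/2 ≈ 50.50000.

E[X] = 101/2 = 50.50000.


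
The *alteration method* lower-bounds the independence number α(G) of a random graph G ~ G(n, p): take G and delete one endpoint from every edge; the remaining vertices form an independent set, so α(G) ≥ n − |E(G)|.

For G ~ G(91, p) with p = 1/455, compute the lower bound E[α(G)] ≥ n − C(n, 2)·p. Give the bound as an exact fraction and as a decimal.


E[|E(G)|] = C(91, 2)·p = 4095 · (1/455) = 9.
E[α(G)] ≥ n − E[|E(G)|] = 91 − 9 = 82.
Numerically: ≈ 82.0000.
(This is only a lower bound; the true E[α(G)] may be larger.)

E[α(G)] ≥ 82 ≈ 82.0000.


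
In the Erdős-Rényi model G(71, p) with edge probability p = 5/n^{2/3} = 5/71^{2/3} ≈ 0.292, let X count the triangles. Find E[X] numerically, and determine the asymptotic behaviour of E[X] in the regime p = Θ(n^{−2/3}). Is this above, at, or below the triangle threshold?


Number of potential triangles: C(71, 3) = 57155.
Each occurs with probability p³ ≈ (0.292)³ ≈ 2.47967e-02.
By linearity: E[X] = C(71, 3)·p³ ≈ 57155 · 2.47967e-02 ≈ 1417.254.
Since α = 2/3 < 1, p = c/n^{2/3} ≫ 1/n is above the triangle threshold p ~ 1/n. Asymptotically E[X] ~ (c³/6)·n^{3(1−α)} = (5³/6)·n^{1} → ∞; triangles are abundant w.h.p.

E[X] ≈ 1417.254; in regime p = Θ(1/n^{2/3}) E[X] diverges (above the triangle threshold p ~ 1/n).


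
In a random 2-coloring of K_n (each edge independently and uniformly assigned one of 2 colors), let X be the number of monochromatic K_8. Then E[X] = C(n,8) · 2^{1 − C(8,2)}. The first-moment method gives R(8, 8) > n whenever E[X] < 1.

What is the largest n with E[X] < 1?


We need C(n, 8) · 2^{1 − 28} < 1, i.e. C(n, 8) < 2^{28 − 1} = 134217728.
Check values of n near the boundary:
  n = 36: C(36, 8) = 30260340; 30260340 < 134217728? YES
  n = 37: C(37, 8) = 38608020; 38608020 < 134217728? YES
  n = 38: C(38, 8) = 48903492; 48903492 < 134217728? YES
  n = 39: C(39, 8) = 61523748; 61523748 < 134217728? YES
  n = 40: C(40, 8) = 76904685; 76904685 < 134217728? YES
  n = 41: C(41, 8) = 95548245; 95548245 < 134217728? YES
  n = 42: C(42, 8) = 118030185; 118030185 < 134217728? YES
  n = 43: C(43, 8) = 145008513; 145008513 < 134217728? NO
  n = 44: C(44, 8) = 177232627; 177232627 < 134217728? NO
  n = 45: C(45, 8) = 215553195; 215553195 < 134217728? NO
The largest n with C(n, 8) < 134217728 is n = 42 (where E[X] = 118030185/134217728 ≈ 0.8793934). Hence R(8, 8) > 42, i.e. R(8, 8) ≥ 43.

Largest n = 42; hence R(8, 8) > 42.


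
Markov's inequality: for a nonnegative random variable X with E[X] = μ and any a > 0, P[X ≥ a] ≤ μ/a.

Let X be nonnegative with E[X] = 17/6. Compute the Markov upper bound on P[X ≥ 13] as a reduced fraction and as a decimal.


μ = E[X] = 17/6, a = 13.
Markov: P[X ≥ 13] ≤ μ/a = (17/6)/13 = 17/78.
Numerically: ≈ 0.217949.
(Since a = 13 > μ = 2.833333, the bound 17/78 is < 1 and informative.)

P[X ≥ 13] ≤ 17/78 ≈ 0.217949.


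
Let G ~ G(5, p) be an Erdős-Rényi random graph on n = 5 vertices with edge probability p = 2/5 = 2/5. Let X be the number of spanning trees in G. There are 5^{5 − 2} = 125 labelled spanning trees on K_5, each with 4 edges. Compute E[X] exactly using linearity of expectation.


K_5 has 5^{5 − 2} = 125 labelled spanning trees.
For each such spanning tree H, let X_H = 1 if all 4 edges of H are present in G. Then P[X_H = 1] = p^{4} = (2/5)^{4} = 16/625.
By linearity: E[X] = Σ_H E[X_H] = 125 · p^{4} = 125 · 16/625 = 16/5.
Numerically: E[X] ≈ 3.2.

E[X] = 125 · (2/5)^{4} = 16/5 ≈ 3.2.


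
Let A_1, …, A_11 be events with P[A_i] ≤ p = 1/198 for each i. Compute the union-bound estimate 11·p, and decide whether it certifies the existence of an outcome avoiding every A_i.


Union bound: P[∪_{i=1}^{11} A_i] ≤ Σ_i P[A_i] ≤ 11·p = 11·(1/198) = 1/18.
Numerically: 1/18 ≈ 0.05556.
Is 1/18 < 1? YES.
Since P[∪ A_i] ≤ 1/18 < 1, the complement has P[∩ A_i^c] ≥ 1 − 1/18 = 17/18 > 0, so some outcome avoids every A_i.

11·p = 1/18 ≈ 0.05556; existence CERTIFIED by the union bound.


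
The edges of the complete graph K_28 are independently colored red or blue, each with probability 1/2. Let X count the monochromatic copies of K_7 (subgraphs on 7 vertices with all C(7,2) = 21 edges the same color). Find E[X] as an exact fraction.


Let X = Σ_S X_S over the C(28, 7) = 1184040 subsets S of size 7, where X_S = 1 if the K_7 on S is monochromatic.
For a fixed S, the K_7 on S has C(7, 2) = 21 edges. P[all 21 edges red] = (1/2)^21, and likewise for blue, so P[monochromatic] = 2·(1/2)^21 = 2^{1 − 21} = 1/1048576.
By linearity: E[X] = C(28, 7) · 2^{1 − 21} = 1184040 · 1/1048576 = 148005/131072.
Numerically: E[X] ≈ 1.129189.

E[X] = C(28,7)·2^(1−C(7,2)) = 148005/131072 ≈ 1.129189.


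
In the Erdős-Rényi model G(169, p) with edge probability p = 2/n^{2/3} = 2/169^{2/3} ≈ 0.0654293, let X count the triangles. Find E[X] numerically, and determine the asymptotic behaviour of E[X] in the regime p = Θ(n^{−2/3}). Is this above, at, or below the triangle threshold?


Number of potential triangles: C(169, 3) = 790244.
Each occurs with probability p³ ≈ (0.0654293)³ ≈ 2.80102237e-04.
By linearity: E[X] = C(169, 3)·p³ ≈ 790244 · 2.80102237e-04 ≈ 221.349112.
Since α = 2/3 < 1, p = c/n^{2/3} ≫ 1/n is above the triangle threshold p ~ 1/n. Asymptotically E[X] ~ (c³/6)·n^{3(1−α)} = (2³/6)·n^{1} → ∞; triangles are abundant w.h.p.

E[X] ≈ 221.349112; in regime p = Θ(1/n^{2/3}) E[X] diverges (above the triangle threshold p ~ 1/n).


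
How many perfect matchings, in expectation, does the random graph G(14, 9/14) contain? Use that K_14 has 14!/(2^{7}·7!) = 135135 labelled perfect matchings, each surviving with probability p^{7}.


K_14 has 14!/(2^{7}·7!) = 135135 labelled perfect matchings.
For each such perfect matching H, let X_H = 1 if all 7 edges of H are present in G. Then P[X_H = 1] = p^{7} = (9/14)^{7} = 4782969/105413504.
By linearity of expectation: E[X] = Σ_H E[X_H] = 135135 · p^{7} = 135135 · 4782969/105413504 = 92335216545/15059072.
Numerically: E[X] ≈ 6132.

E[X] = 135135 · (9/14)^{7} = 92335216545/15059072 ≈ 6132.


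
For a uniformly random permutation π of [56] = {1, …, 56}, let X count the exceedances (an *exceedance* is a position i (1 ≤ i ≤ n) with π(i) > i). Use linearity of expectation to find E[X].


Write X = Σ_{i=1}^{56} X_i, where X_i = 1_{π(i) > i}.
For each fixed i, π(i) is uniform over {1, …, 56} (marginal of a uniform permutation), so P[π(i) > i] = (n − i)/n. Summing: Σ_{i=1}^{56} (n − i)/n = (0 + 1 + … + 55)/56 = 56(56 − 1)/(2·56) = (56 − 1)/2.
Hence E[X] = Σ_{i=1}^{56} (56 − i)/56 = 55/2 ≈ 27.50000.

E[X] = 55/2 = 27.50000.


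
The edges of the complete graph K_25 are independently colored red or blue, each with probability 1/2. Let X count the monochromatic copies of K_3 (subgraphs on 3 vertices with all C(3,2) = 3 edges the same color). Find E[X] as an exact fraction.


Let X = Σ_S X_S over the C(25, 3) = 2300 subsets S of size 3, where X_S = 1 if the K_3 on S is monochromatic.
For a fixed S, the K_3 on S has C(3, 2) = 3 edges. P[all 3 edges red] = (1/2)^3, and likewise for blue, so P[monochromatic] = 2·(1/2)^3 = 2^{1 − 3} = 1/4.
Summing: E[X] = C(25, 3) · 2^{1 − 3} = 2300 · 1/4 = 575.
Numerically: E[X] ≈ 575.000000.

E[X] = C(25,3)·2^(1−C(3,2)) = 575 ≈ 575.000000.


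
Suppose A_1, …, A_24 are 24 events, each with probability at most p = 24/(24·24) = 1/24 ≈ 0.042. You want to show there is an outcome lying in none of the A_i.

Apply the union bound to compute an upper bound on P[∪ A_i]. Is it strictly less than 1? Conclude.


Union bound: P[∪_{i=1}^{24} A_i] ≤ Σ_i P[A_i] ≤ 24·p = 24·(1/24) = 1.
Numerically: 1 ≈ 1.000.
Is 1 < 1? NO.
Since the bound 1 is ≥ 1, the union bound is uninformative here; it does NOT by itself certify existence.

24·p = 1 ≈ 1.000; existence NOT certified by the union bound.


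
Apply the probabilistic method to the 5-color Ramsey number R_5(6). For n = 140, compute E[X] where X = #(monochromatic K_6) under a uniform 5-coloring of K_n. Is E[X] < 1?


E[X] = C(140, 6) · 5^{1 − 15} = 9381724380 · 5^{−14} = 9381724380/6103515625.
As a reduced fraction: E[X] = 1876344876/1220703125 ≈ 1.5371.
Is E[X] < 1? NO.
Since E[X] ≥ 1, the first-moment bound is inconclusive at n = 140; it does NOT by itself certify R_5(6) > 140.

E[X] = 1876344876/1220703125 ≈ 1.5371; E[X] ≥ 1; first-moment method inconclusive here.


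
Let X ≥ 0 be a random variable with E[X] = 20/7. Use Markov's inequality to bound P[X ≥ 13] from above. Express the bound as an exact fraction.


μ = E[X] = 20/7, a = 13.
Markov: P[X ≥ 13] ≤ μ/a = (20/7)/13 = 20/91.
Numerically: ≈ 0.220.
(Since a = 13 > μ = 2.857, the bound 20/91 is < 1 and informative.)

P[X ≥ 13] ≤ 20/91 ≈ 0.220.


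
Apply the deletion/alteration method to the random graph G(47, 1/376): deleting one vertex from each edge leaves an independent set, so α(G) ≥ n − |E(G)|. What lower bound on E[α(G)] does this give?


E[|E(G)|] = C(47, 2)·p = 1081 · (1/376) = 23/8.
E[α(G)] ≥ n − E[|E(G)|] = 47 − 23/8 = 353/8.
Numerically: ≈ 44.12500.
(This is only a lower bound; the true E[α(G)] may be larger.)

E[α(G)] ≥ 353/8 ≈ 44.12500.


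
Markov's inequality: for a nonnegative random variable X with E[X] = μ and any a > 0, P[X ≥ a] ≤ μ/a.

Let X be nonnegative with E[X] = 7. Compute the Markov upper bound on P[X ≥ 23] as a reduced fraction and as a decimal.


μ = E[X] = 7, a = 23.
Markov: P[X ≥ 23] ≤ μ/a = (7)/23 = 7/23.
Numerically: ≈ 0.3043.
(Since a = 23 > μ = 7.0000, the bound 7/23 is < 1 and informative.)

P[X ≥ 23] ≤ 7/23 ≈ 0.3043.


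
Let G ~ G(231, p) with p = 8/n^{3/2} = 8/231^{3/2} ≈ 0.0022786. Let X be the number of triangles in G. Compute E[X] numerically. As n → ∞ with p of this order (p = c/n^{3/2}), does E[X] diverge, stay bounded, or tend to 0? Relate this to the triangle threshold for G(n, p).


Number of potential triangles: C(231, 3) = 2027795.
Each occurs with probability p³ ≈ (0.0022786)³ ≈ 1.1830853e-08.
By linearity: E[X] = C(231, 3)·p³ ≈ 2027795 · 1.1830853e-08 ≈ 0.02399.
Since α = 3/2 > 1, p = c/n^{3/2} = o(1/n) is below the triangle threshold p ~ 1/n. Asymptotically E[X] ~ (c³/6)·n^{3(1−α)} = (8³/6)·n^{-1.5} → 0, so by Markov's inequality G has no triangles w.h.p.

E[X] ≈ 0.02399; in regime p = Θ(1/n^{3/2}) E[X] tends to 0 (below the triangle threshold p ~ 1/n).


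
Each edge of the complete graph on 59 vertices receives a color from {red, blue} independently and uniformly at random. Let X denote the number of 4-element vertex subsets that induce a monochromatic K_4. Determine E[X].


Let X = Σ_S X_S over the C(59, 4) = 455126 subsets S of size 4, where X_S = 1 if the K_4 on S is monochromatic.
For a fixed S, the K_4 on S has C(4, 2) = 6 edges. P[all 6 edges red] = (1/2)^6, and likewise for blue, so P[monochromatic] = 2·(1/2)^6 = 2^{1 − 6} = 1/32.
By linearity: E[X] = C(59, 4) · 2^{1 − 6} = 455126 · 1/32 = 227563/16.
Numerically: E[X] ≈ 14222.68750.

E[X] = C(59,4)·2^(1−C(4,2)) = 227563/16 ≈ 14222.68750.


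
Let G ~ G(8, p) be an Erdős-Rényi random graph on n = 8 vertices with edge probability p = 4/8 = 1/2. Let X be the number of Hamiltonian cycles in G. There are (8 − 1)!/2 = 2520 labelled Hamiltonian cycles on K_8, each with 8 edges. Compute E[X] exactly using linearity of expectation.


K_8 has (8 − 1)!/2 = 2520 labelled Hamiltonian cycles.
For each such Hamiltonian cycle H, let X_H = 1 if all 8 edges of H are present in G. Then P[X_H = 1] = p^{8} = (1/2)^{8} = 1/256.
By linearity of expectation: E[X] = Σ_H E[X_H] = 2520 · p^{8} = 2520 · 1/256 = 315/32.
Numerically: E[X] ≈ 9.84375.

E[X] = 2520 · (1/2)^{8} = 315/32 ≈ 9.84375.


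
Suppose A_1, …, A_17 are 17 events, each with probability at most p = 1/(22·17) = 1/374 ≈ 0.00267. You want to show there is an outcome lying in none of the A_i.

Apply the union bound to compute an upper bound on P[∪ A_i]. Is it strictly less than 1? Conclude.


Union bound: P[∪_{i=1}^{17} A_i] ≤ Σ_i P[A_i] ≤ 17·p = 17·(1/374) = 1/22.
Numerically: 1/22 ≈ 0.04545.
Is 1/22 < 1? YES.
Since P[∪ A_i] ≤ 1/22 < 1, the complement has P[∩ A_i^c] ≥ 1 − 1/22 = 21/22 > 0, so some outcome avoids every A_i.

17·p = 1/22 ≈ 0.04545; existence CERTIFIED by the union bound.


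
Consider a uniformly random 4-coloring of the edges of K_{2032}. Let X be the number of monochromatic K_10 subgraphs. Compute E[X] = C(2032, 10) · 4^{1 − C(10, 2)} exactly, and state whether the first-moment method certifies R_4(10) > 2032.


E[X] = C(2032, 10) · 4^{1 − 45} = 323475384642158147171212440 · 4^{−44} = 323475384642158147171212440/309485009821345068724781056.
As a reduced fraction: E[X] = 40434423080269768396401555/38685626227668133590597632 ≈ 1.0452053.
Is E[X] < 1? NO.
Since E[X] ≥ 1, the first-moment bound is inconclusive at n = 2032; it does NOT by itself certify R_4(10) > 2032.

E[X] = 40434423080269768396401555/38685626227668133590597632 ≈ 1.0452053; E[X] ≥ 1; first-moment method inconclusive here.


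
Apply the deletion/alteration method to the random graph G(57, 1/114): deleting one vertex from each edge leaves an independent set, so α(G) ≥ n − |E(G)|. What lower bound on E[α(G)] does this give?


E[|E(G)|] = C(57, 2)·p = 1596 · (1/114) = 14.
E[α(G)] ≥ n − E[|E(G)|] = 57 − 14 = 43.
Numerically: ≈ 43.0000.
(This is only a lower bound; the true E[α(G)] may be larger.)

E[α(G)] ≥ 43 ≈ 43.0000.


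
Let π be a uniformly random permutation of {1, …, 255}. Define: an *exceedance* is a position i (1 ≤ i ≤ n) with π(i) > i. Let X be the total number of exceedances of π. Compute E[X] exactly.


Write X = Σ_{i=1}^{255} X_i, where X_i = 1_{π(i) > i}.
For each fixed i, π(i) is uniform over {1, …, 255} (marginal of a uniform permutation), so P[π(i) > i] = (n − i)/n. Summing: Σ_{i=1}^{255} (n − i)/n = (0 + 1 + … + 254)/255 = 255(255 − 1)/(2·255) = (255 − 1)/2.
Hence E[X] = Σ_{i=1}^{255} (255 − i)/255 = 127 ≈ 127.0000.

E[X] = 127 = 127.0000.


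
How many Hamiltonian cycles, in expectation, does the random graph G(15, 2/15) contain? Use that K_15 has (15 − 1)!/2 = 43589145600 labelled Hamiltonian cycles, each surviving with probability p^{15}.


K_15 has (15 − 1)!/2 = 43589145600 labelled Hamiltonian cycles.
For each such Hamiltonian cycle H, let X_H = 1 if all 15 edges of H are present in G. Then P[X_H = 1] = p^{15} = (2/15)^{15} = 32768/437893890380859375.
Summing the indicators: E[X] = Σ_H E[X_H] = 43589145600 · p^{15} = 43589145600 · 32768/437893890380859375 = 235115905024/72081298828125.
Numerically: E[X] ≈ 0.0032618.

E[X] = 43589145600 · (2/15)^{15} = 235115905024/72081298828125 ≈ 0.0032618.


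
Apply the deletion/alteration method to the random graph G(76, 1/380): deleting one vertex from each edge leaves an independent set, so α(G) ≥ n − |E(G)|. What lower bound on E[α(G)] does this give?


E[|E(G)|] = C(76, 2)·p = 2850 · (1/380) = 15/2.
E[α(G)] ≥ n − E[|E(G)|] = 76 − 15/2 = 137/2.
Numerically: ≈ 68.500000.
(This is only a lower bound; the true E[α(G)] may be larger.)

E[α(G)] ≥ 137/2 ≈ 68.500000.


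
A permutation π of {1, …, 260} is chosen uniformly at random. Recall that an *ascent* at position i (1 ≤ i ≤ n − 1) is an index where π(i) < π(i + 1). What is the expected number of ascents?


Write X = Σ X_I over i = 1, …, 259, with X_I the indicator of one ascent.
There are 259 indicators.
For each fixed i, the pair (π(i), π(i+1)) is a uniformly random ordered pair of distinct values from {1, …, 260}; by symmetry P[π(i) < π(i+1)] = 1/2.
By linearity: E[X] = 259 · (1/2) = (260 − 1) · (1/2) = 259/2 ≈ 129.500.

E[X] = 259/2 = 129.500.


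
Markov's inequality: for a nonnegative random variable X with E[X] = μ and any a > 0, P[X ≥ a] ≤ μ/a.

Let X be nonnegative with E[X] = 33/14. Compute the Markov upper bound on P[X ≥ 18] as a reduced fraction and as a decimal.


μ = E[X] = 33/14, a = 18.
Markov: P[X ≥ 18] ≤ μ/a = (33/14)/18 = 11/84.
Numerically: ≈ 0.130952.
(Since a = 18 > μ = 2.357143, the bound 11/84 is < 1 and informative.)

P[X ≥ 18] ≤ 11/84 ≈ 0.130952.


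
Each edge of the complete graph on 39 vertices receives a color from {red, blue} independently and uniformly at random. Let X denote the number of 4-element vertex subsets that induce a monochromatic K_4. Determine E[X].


Let X = Σ_S X_S over the C(39, 4) = 82251 subsets S of size 4, where X_S = 1 if the K_4 on S is monochromatic.
For a fixed S, the K_4 on S has C(4, 2) = 6 edges. P[all 6 edges red] = (1/2)^6, and likewise for blue, so P[monochromatic] = 2·(1/2)^6 = 2^{1 − 6} = 1/32.
Summing: E[X] = C(39, 4) · 2^{1 − 6} = 82251 · 1/32 = 82251/32.
Numerically: E[X] ≈ 2570.34375.

E[X] = C(39,4)·2^(1−C(4,2)) = 82251/32 ≈ 2570.34375.


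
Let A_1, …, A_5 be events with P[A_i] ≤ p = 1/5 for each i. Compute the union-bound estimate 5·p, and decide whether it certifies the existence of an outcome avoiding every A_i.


Union bound: P[∪_{i=1}^{5} A_i] ≤ Σ_i P[A_i] ≤ 5·p = 5·(1/5) = 1.
Numerically: 1 ≈ 1.0000000.
Is 1 < 1? NO.
Since the bound 1 is ≥ 1, the union bound is uninformative here; it does NOT by itself certify existence.

5·p = 1 ≈ 1.0000000; existence NOT certified by the union bound.


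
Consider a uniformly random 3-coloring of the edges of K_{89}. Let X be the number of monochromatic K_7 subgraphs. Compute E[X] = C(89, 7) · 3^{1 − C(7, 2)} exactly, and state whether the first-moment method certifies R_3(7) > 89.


E[X] = C(89, 7) · 3^{1 − 21} = 6890268572 · 3^{−20} = 6890268572/3486784401.
As a reduced fraction: E[X] = 6890268572/3486784401 ≈ 1.9761.
Is E[X] < 1? NO.
Since E[X] ≥ 1, the first-moment bound is inconclusive at n = 89; it does NOT by itself certify R_3(7) > 89.

E[X] = 6890268572/3486784401 ≈ 1.9761; E[X] ≥ 1; first-moment method inconclusive here.


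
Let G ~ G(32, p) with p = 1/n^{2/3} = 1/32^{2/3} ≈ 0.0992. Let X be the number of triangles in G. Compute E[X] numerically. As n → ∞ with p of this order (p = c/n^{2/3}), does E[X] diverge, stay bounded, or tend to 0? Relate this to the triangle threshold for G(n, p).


Number of potential triangles: C(32, 3) = 4960.
Each occurs with probability p³ ≈ (0.0992)³ ≈ 9.76563e-04.
By linearity: E[X] = C(32, 3)·p³ ≈ 4960 · 9.76563e-04 ≈ 4.844.
Since α = 2/3 < 1, p = c/n^{2/3} ≫ 1/n is above the triangle threshold p ~ 1/n. Asymptotically E[X] ~ (c³/6)·n^{3(1−α)} = (1³/6)·n^{1} → ∞; triangles are abundant w.h.p.

E[X] ≈ 4.844; in regime p = Θ(1/n^{2/3}) E[X] diverges (above the triangle threshold p ~ 1/n).


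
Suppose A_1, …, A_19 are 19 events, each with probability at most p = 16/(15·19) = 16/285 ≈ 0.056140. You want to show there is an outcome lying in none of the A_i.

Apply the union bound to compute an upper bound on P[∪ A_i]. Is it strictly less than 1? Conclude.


Union bound: P[∪_{i=1}^{19} A_i] ≤ Σ_i P[A_i] ≤ 19·p = 19·(16/285) = 16/15.
Numerically: 16/15 ≈ 1.066667.
Is 16/15 < 1? NO.
Since the bound 16/15 is ≥ 1, the union bound is uninformative here; it does NOT by itself certify existence.

19·p = 16/15 ≈ 1.066667; existence NOT certified by the union bound.


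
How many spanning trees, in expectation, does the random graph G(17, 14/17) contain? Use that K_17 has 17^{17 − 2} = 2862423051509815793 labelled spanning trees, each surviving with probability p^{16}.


K_17 has 17^{17 − 2} = 2862423051509815793 labelled spanning trees.
For each such spanning tree H, let X_H = 1 if all 16 edges of H are present in G. Then P[X_H = 1] = p^{16} = (14/17)^{16} = 2177953337809371136/48661191875666868481.
Summing the indicators: E[X] = Σ_H E[X_H] = 2862423051509815793 · p^{16} = 2862423051509815793 · 2177953337809371136/48661191875666868481 = 2177953337809371136/17.
Numerically: E[X] ≈ 1.281e+17.

E[X] = 2862423051509815793 · (14/17)^{16} = 2177953337809371136/17 ≈ 1.281e+17.


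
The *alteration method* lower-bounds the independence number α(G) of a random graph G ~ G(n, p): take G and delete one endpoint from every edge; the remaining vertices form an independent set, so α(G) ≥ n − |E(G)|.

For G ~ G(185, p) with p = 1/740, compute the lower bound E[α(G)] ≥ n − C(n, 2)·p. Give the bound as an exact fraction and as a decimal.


E[|E(G)|] = C(185, 2)·p = 17020 · (1/740) = 23.
E[α(G)] ≥ n − E[|E(G)|] = 185 − 23 = 162.
Numerically: ≈ 162.000.
(This is only a lower bound; the true E[α(G)] may be larger.)

E[α(G)] ≥ 162 ≈ 162.000.


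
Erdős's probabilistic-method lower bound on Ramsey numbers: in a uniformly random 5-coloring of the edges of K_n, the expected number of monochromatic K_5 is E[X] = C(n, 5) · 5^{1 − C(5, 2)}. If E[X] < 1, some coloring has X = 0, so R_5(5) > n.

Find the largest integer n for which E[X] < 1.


We need C(n, 5) · 5^{1 − 10} < 1, i.e. C(n, 5) < 5^{10 − 1} = 1953125.
Check values of n near the boundary:
  n = 46: C(46, 5) = 1370754; 1370754 < 1953125? YES
  n = 47: C(47, 5) = 1533939; 1533939 < 1953125? YES
  n = 48: C(48, 5) = 1712304; 1712304 < 1953125? YES
  n = 49: C(49, 5) = 1906884; 1906884 < 1953125? YES
  n = 50: C(50, 5) = 2118760; 2118760 < 1953125? NO
  n = 51: C(51, 5) = 2349060; 2349060 < 1953125? NO
The largest n with C(n, 5) < 1953125 is n = 49 (where E[X] = 1906884/1953125 ≈ 0.97632). Hence R_5(5) > 49, i.e. R_5(5) ≥ 50.

Largest n = 49; hence R_5(5) > 49.


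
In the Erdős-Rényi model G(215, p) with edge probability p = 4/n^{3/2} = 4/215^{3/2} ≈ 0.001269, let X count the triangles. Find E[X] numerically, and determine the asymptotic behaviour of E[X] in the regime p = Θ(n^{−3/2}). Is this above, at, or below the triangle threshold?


Number of potential triangles: C(215, 3) = 1633355.
Each occurs with probability p³ ≈ (0.001269)³ ≈ 2.042711e-09.
By linearity: E[X] = C(215, 3)·p³ ≈ 1633355 · 2.042711e-09 ≈ 0.0033.
Since α = 3/2 > 1, p = c/n^{3/2} = o(1/n) is below the triangle threshold p ~ 1/n. Asymptotically E[X] ~ (c³/6)·n^{3(1−α)} = (4³/6)·n^{-1.5} → 0, so by Markov's inequality G has no triangles w.h.p.

E[X] ≈ 0.0033; in regime p = Θ(1/n^{3/2}) E[X] tends to 0 (below the triangle threshold p ~ 1/n).


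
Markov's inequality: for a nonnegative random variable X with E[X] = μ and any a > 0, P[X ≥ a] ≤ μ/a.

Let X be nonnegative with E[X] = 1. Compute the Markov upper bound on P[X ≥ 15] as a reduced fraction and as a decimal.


μ = E[X] = 1, a = 15.
Markov: P[X ≥ 15] ≤ μ/a = (1)/15 = 1/15.
Numerically: ≈ 0.066667.
(Since a = 15 > μ = 1.000000, the bound 1/15 is < 1 and informative.)

P[X ≥ 15] ≤ 1/15 ≈ 0.066667.


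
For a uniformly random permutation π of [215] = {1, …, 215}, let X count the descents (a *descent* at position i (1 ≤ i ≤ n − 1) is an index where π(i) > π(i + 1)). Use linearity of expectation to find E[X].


Write X = Σ X_I over i = 1, …, 214, with X_I the indicator of one descent.
There are 214 indicators.
For each fixed i, the pair (π(i), π(i+1)) is a uniformly random ordered pair of distinct values from {1, …, 215}; by symmetry P[π(i) > π(i+1)] = 1/2.
By linearity: E[X] = 214 · (1/2) = (215 − 1) · (1/2) = 107 ≈ 107.0000.

E[X] = 107 = 107.0000.


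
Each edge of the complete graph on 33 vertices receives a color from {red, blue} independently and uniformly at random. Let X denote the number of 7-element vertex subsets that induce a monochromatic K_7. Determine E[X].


Let X = Σ_S X_S over the C(33, 7) = 4272048 subsets S of size 7, where X_S = 1 if the K_7 on S is monochromatic.
For a fixed S, the K_7 on S has C(7, 2) = 21 edges. P[all 21 edges red] = (1/2)^21, and likewise for blue, so P[monochromatic] = 2·(1/2)^21 = 2^{1 − 21} = 1/1048576.
Summing: E[X] = C(33, 7) · 2^{1 − 21} = 4272048 · 1/1048576 = 267003/65536.
Numerically: E[X] ≈ 4.07414.

E[X] = C(33,7)·2^(1−C(7,2)) = 267003/65536 ≈ 4.07414.


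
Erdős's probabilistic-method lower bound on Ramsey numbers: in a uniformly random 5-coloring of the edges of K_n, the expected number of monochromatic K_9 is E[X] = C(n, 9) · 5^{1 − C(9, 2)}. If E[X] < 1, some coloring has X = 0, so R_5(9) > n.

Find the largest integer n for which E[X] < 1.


We need C(n, 9) · 5^{1 − 36} < 1, i.e. C(n, 9) < 5^{36 − 1} = 2910383045673370361328125.
Check values of n near the boundary:
  n = 2166: C(2166, 9) = 2844037944203015677277940; 2844037944203015677277940 < 2910383045673370361328125? YES
  n = 2167: C(2167, 9) = 2855899084841489792706810; 2855899084841489792706810 < 2910383045673370361328125? YES
  n = 2168: C(2168, 9) = 2867804175977929537095120; 2867804175977929537095120 < 2910383045673370361328125? YES
  n = 2169: C(2169, 9) = 2879753360044504243499683; 2879753360044504243499683 < 2910383045673370361328125? YES
  n = 2170: C(2170, 9) = 2891746779868845075610510; 2891746779868845075610510 < 2910383045673370361328125? YES
  n = 2171: C(2171, 9) = 2903784578674959601827205; 2903784578674959601827205 < 2910383045673370361328125? YES
  n = 2172: C(2172, 9) = 2915866900084148060642020; 2915866900084148060642020 < 2910383045673370361328125? NO
  n = 2173: C(2173, 9) = 2927993888115921319674265; 2927993888115921319674265 < 2910383045673370361328125? NO
  n = 2174: C(2174, 9) = 2940165687188920530702934; 2940165687188920530702934 < 2910383045673370361328125? NO
The largest n with C(n, 9) < 2910383045673370361328125 is n = 2171 (where E[X] = 580756915734991920365441/582076609134674072265625 ≈ 0.99773). Hence R_5(9) > 2171, i.e. R_5(9) ≥ 2172.

Largest n = 2171; hence R_5(9) > 2171.


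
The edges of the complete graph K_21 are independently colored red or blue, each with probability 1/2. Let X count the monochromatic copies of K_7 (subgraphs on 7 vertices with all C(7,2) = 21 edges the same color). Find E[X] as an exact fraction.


Let X = Σ_S X_S over the C(21, 7) = 116280 subsets S of size 7, where X_S = 1 if the K_7 on S is monochromatic.
For a fixed S, the K_7 on S has C(7, 2) = 21 edges. P[all 21 edges red] = (1/2)^21, and likewise for blue, so P[monochromatic] = 2·(1/2)^21 = 2^{1 − 21} = 1/1048576.
By linearity of expectation: E[X] = C(21, 7) · 2^{1 − 21} = 116280 · 1/1048576 = 14535/131072.
Numerically: E[X] ≈ 0.1109.

E[X] = C(21,7)·2^(1−C(7,2)) = 14535/131072 ≈ 0.1109.


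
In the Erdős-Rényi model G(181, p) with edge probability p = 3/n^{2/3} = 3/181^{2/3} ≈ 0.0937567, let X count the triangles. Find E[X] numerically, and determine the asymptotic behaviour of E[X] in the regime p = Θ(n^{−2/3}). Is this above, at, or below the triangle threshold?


Number of potential triangles: C(181, 3) = 971970.
Each occurs with probability p³ ≈ (0.0937567)³ ≈ 8.24150667e-04.
By linearity: E[X] = C(181, 3)·p³ ≈ 971970 · 8.24150667e-04 ≈ 801.049724.
Since α = 2/3 < 1, p = c/n^{2/3} ≫ 1/n is above the triangle threshold p ~ 1/n. Asymptotically E[X] ~ (c³/6)·n^{3(1−α)} = (3³/6)·n^{1} → ∞; triangles are abundant w.h.p.

E[X] ≈ 801.049724; in regime p = Θ(1/n^{2/3}) E[X] diverges (above the triangle threshold p ~ 1/n).


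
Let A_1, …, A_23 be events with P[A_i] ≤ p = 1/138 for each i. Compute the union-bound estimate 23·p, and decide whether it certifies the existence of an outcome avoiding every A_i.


Union bound: P[∪_{i=1}^{23} A_i] ≤ Σ_i P[A_i] ≤ 23·p = 23·(1/138) = 1/6.
Numerically: 1/6 ≈ 0.1666667.
Is 1/6 < 1? YES.
Since P[∪ A_i] ≤ 1/6 < 1, the complement has P[∩ A_i^c] ≥ 1 − 1/6 = 5/6 > 0, so some outcome avoids every A_i.

23·p = 1/6 ≈ 0.1666667; existence CERTIFIED by the union bound.


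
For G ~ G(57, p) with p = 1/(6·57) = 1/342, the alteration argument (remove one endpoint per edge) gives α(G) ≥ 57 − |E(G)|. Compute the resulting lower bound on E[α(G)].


E[|E(G)|] = C(57, 2)·p = 1596 · (1/342) = 14/3.
E[α(G)] ≥ n − E[|E(G)|] = 57 − 14/3 = 157/3.
Numerically: ≈ 52.333.
(This is only a lower bound; the true E[α(G)] may be larger.)

E[α(G)] ≥ 157/3 ≈ 52.333.


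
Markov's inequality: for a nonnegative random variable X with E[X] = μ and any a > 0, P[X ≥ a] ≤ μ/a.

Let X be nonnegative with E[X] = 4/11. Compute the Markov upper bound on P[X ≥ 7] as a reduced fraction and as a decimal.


μ = E[X] = 4/11, a = 7.
Markov: P[X ≥ 7] ≤ μ/a = (4/11)/7 = 4/77.
Numerically: ≈ 0.0519.
(Since a = 7 > μ = 0.3636, the bound 4/77 is < 1 and informative.)

P[X ≥ 7] ≤ 4/77 ≈ 0.0519.


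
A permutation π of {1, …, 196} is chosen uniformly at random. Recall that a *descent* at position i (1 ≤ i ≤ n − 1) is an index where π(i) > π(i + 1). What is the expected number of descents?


Write X = Σ X_I over i = 1, …, 195, with X_I the indicator of one descent.
There are 195 indicators.
For each fixed i, the pair (π(i), π(i+1)) is a uniformly random ordered pair of distinct values from {1, …, 196}; by symmetry P[π(i) > π(i+1)] = 1/2.
By linearity: E[X] = 195 · (1/2) = (196 − 1) · (1/2) = 195/2 ≈ 97.5000.

E[X] = 195/2 = 97.5000.


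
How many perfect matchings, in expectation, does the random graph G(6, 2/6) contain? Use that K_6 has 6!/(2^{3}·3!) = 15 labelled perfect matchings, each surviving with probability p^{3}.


K_6 has 6!/(2^{3}·3!) = 15 labelled perfect matchings.
For each such perfect matching H, let X_H = 1 if all 3 edges of H are present in G. Then P[X_H = 1] = p^{3} = (1/3)^{3} = 1/27.
By linearity of expectation: E[X] = Σ_H E[X_H] = 15 · p^{3} = 15 · 1/27 = 5/9.
Numerically: E[X] ≈ 0.55556.

E[X] = 15 · (1/3)^{3} = 5/9 ≈ 0.55556.


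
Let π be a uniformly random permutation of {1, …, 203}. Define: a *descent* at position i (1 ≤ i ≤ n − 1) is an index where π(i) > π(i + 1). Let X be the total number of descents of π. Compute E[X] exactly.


Write X = Σ X_I over i = 1, …, 202, with X_I the indicator of one descent.
There are 202 indicators.
For each fixed i, the pair (π(i), π(i+1)) is a uniformly random ordered pair of distinct values from {1, …, 203}; by symmetry P[π(i) > π(i+1)] = 1/2.
By linearity: E[X] = 202 · (1/2) = (203 − 1) · (1/2) = 101 ≈ 101.00000.

E[X] = 101 = 101.00000.


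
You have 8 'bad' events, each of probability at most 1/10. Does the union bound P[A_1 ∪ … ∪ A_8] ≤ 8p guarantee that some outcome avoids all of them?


Union bound: P[∪_{i=1}^{8} A_i] ≤ Σ_i P[A_i] ≤ 8·p = 8·(1/10) = 4/5.
Numerically: 4/5 ≈ 0.800.
Is 4/5 < 1? YES.
Since P[∪ A_i] ≤ 4/5 < 1, the complement has P[∩ A_i^c] ≥ 1 − 4/5 = 1/5 > 0, so some outcome avoids every A_i.

8·p = 4/5 ≈ 0.800; existence CERTIFIED by the union bound.


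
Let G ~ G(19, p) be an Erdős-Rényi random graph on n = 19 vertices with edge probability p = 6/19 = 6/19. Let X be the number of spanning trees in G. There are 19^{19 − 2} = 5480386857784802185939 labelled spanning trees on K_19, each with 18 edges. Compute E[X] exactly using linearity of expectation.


K_19 has 19^{19 − 2} = 5480386857784802185939 labelled spanning trees.
For each such spanning tree H, let X_H = 1 if all 18 edges of H are present in G. Then P[X_H = 1] = p^{18} = (6/19)^{18} = 101559956668416/104127350297911241532841.
By linearity: E[X] = Σ_H E[X_H] = 5480386857784802185939 · p^{18} = 5480386857784802185939 · 101559956668416/104127350297911241532841 = 101559956668416/19.
Numerically: E[X] ≈ 5.345e+12.

E[X] = 5480386857784802185939 · (6/19)^{18} = 101559956668416/19 ≈ 5.345e+12.


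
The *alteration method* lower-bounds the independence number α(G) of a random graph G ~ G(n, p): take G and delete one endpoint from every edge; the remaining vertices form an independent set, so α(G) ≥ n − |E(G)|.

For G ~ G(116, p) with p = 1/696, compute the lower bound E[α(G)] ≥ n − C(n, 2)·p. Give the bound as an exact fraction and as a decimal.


E[|E(G)|] = C(116, 2)·p = 6670 · (1/696) = 115/12.
E[α(G)] ≥ n − E[|E(G)|] = 116 − 115/12 = 1277/12.
Numerically: ≈ 106.41667.
(This is only a lower bound; the true E[α(G)] may be larger.)

E[α(G)] ≥ 1277/12 ≈ 106.41667.


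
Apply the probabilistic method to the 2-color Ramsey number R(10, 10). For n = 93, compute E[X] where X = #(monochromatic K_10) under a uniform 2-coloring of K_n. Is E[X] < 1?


E[X] = C(93, 10) · 2^{1 − 45} = 8079421007658 · 2^{−44} = 8079421007658/17592186044416.
As a reduced fraction: E[X] = 4039710503829/8796093022208 ≈ 0.4593.
Is E[X] < 1? YES.
Since E[X] < 1, there exists a 2-coloring of K_{93} with no monochromatic K_10; hence R(10, 10) > 93.

E[X] = 4039710503829/8796093022208 ≈ 0.4593; E[X] < 1, so R(10, 10) > 93.


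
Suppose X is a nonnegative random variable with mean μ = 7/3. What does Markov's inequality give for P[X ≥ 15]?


μ = E[X] = 7/3, a = 15.
Markov: P[X ≥ 15] ≤ μ/a = (7/3)/15 = 7/45.
Numerically: ≈ 0.155556.
(Since a = 15 > μ = 2.333333, the bound 7/45 is < 1 and informative.)

P[X ≥ 15] ≤ 7/45 ≈ 0.155556.


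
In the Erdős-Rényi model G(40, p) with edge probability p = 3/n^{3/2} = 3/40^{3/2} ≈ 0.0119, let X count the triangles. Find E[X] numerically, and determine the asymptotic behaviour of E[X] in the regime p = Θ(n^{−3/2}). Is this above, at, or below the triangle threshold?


Number of potential triangles: C(40, 3) = 9880.
Each occurs with probability p³ ≈ (0.0119)³ ≈ 1.66761e-06.
By linearity: E[X] = C(40, 3)·p³ ≈ 9880 · 1.66761e-06 ≈ 0.016.
Since α = 3/2 > 1, p = c/n^{3/2} = o(1/n) is below the triangle threshold p ~ 1/n. Asymptotically E[X] ~ (c³/6)·n^{3(1−α)} = (3³/6)·n^{-1.5} → 0, so by Markov's inequality G has no triangles w.h.p.

E[X] ≈ 0.016; in regime p = Θ(1/n^{3/2}) E[X] tends to 0 (below the triangle threshold p ~ 1/n).


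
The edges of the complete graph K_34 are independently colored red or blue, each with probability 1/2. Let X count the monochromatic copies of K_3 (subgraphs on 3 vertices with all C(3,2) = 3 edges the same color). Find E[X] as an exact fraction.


Let X = Σ_S X_S over the C(34, 3) = 5984 subsets S of size 3, where X_S = 1 if the K_3 on S is monochromatic.
For a fixed S, the K_3 on S has C(3, 2) = 3 edges. P[all 3 edges red] = (1/2)^3, and likewise for blue, so P[monochromatic] = 2·(1/2)^3 = 2^{1 − 3} = 1/4.
By linearity: E[X] = C(34, 3) · 2^{1 − 3} = 5984 · 1/4 = 1496.
Numerically: E[X] ≈ 1496.000000.

E[X] = C(34,3)·2^(1−C(3,2)) = 1496 ≈ 1496.000000.


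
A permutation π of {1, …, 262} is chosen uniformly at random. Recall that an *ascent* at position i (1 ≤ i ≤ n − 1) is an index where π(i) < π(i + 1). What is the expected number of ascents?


Write X = Σ X_I over i = 1, …, 261, with X_I the indicator of one ascent.
There are 261 indicators.
For each fixed i, the pair (π(i), π(i+1)) is a uniformly random ordered pair of distinct values from {1, …, 262}; by symmetry P[π(i) < π(i+1)] = 1/2.
By linearity: E[X] = 261 · (1/2) = (262 − 1) · (1/2) = 261/2 ≈ 130.5000.

E[X] = 261/2 = 130.5000.
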